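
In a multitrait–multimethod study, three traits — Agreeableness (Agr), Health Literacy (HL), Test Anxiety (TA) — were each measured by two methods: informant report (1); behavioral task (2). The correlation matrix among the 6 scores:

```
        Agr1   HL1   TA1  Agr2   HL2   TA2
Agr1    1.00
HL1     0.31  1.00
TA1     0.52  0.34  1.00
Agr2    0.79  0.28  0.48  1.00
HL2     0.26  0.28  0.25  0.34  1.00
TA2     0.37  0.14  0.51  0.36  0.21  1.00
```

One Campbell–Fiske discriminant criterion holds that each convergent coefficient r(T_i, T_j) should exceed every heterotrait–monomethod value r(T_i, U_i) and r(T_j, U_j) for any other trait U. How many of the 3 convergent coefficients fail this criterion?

2

Each convergent coefficient versus the relevant comparison correlations:
Agr (methods 1·2): 0.79 vs {0.31, 0.34, 0.52, 0.36} → pass.
HL (methods 1·2): 0.28 vs {0.31, 0.34, 0.34, 0.21} → fail.
TA (methods 1·2): 0.51 vs {0.52, 0.36, 0.34, 0.21} → fail.
2 of 3 fail.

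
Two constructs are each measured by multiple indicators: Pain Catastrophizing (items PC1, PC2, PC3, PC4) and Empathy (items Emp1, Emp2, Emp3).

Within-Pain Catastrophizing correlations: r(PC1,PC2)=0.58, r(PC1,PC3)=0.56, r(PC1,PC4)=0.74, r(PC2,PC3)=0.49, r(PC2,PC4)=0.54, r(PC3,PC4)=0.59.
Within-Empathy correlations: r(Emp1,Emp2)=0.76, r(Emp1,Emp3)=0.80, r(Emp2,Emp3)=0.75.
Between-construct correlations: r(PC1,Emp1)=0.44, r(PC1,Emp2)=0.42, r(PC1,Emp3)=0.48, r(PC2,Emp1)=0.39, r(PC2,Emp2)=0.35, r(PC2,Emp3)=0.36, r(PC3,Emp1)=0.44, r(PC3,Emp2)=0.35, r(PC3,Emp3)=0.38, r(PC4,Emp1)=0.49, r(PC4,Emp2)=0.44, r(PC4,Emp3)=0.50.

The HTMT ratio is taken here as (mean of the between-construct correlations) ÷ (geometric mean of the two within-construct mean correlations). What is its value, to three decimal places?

0.627

Mean heterotrait r = 5.04/12 = 0.4200.
Mean within-PC = 3.50/6 = 0.5833; mean within-Emp = 2.31/3 = 0.7700.
Geometric mean = √(0.5833 × 0.7700) = 0.6702.
HTMT = 0.4200 / 0.6702 = 0.627.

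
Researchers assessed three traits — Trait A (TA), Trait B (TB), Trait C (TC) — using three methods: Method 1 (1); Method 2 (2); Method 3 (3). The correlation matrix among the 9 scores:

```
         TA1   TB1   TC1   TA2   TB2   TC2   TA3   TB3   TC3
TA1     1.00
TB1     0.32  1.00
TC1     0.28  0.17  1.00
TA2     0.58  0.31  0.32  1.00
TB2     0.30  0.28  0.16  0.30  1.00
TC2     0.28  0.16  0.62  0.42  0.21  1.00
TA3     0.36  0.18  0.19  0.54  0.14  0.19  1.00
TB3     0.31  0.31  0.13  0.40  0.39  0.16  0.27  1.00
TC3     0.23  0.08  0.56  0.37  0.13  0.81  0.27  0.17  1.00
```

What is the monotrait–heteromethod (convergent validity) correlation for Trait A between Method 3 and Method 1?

Same trait (TA), different methods: r(TA3, TA1) = 0.36.

0.36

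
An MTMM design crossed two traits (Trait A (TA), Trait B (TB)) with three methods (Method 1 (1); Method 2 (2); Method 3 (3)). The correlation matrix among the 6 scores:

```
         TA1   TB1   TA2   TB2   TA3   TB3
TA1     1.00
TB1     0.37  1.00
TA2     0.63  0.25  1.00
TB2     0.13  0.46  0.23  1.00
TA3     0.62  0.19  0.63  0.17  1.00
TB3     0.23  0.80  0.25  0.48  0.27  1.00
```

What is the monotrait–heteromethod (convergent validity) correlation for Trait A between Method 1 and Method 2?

Same trait (TA), different methods: r(TA1, TA2) = 0.63.

0.63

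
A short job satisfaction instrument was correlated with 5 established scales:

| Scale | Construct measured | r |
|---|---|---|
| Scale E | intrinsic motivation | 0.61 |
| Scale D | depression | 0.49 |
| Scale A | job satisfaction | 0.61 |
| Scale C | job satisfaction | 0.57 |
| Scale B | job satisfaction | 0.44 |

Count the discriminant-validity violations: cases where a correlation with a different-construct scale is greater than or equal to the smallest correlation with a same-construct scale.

2

Convergent (same construct = job satisfaction): Scale A, Scale C, Scale B.
Smallest convergent = 0.44. Discriminant values: 0.61, 0.49; count ≥ 0.44 → 2.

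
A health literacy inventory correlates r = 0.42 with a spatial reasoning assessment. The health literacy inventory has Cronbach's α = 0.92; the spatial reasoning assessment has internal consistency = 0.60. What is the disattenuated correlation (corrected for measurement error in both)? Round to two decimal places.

r_true = r_obs / √(r_xx · r_yy) = 0.42 / √(0.92 × 0.60) = 0.42 / √0.5520 = 0.42 / 0.7430 ≈ 0.57.

0.57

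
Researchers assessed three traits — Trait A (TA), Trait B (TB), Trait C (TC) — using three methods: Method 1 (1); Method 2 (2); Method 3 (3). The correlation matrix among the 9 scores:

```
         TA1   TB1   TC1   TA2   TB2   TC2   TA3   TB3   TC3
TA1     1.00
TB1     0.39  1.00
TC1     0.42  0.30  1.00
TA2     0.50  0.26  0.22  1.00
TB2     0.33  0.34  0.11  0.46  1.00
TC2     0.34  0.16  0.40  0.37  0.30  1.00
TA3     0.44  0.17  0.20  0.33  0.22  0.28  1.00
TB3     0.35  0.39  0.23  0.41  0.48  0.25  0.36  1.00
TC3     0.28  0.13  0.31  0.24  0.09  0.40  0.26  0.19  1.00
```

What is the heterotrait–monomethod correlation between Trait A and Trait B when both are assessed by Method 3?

Different traits, same method: r(TA3, TB3) = 0.36.

0.36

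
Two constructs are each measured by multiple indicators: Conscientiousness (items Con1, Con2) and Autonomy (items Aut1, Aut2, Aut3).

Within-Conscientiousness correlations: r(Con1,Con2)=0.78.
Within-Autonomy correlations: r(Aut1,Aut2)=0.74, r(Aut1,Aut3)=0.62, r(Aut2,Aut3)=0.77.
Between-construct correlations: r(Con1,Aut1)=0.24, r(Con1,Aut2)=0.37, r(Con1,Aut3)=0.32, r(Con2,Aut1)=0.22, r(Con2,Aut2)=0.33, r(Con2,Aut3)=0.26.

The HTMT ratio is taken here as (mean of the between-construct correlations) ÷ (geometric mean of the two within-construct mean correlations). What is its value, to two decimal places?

Mean between = 1.74/6 = 0.2900.
Mean within-Con = 0.78/1 = 0.7800; mean within-Aut = 2.13/3 = 0.7100.
Geometric mean = √(0.7800 × 0.7100) = 0.7442.
HTMT = 0.2900 / 0.7442 = 0.39.

0.39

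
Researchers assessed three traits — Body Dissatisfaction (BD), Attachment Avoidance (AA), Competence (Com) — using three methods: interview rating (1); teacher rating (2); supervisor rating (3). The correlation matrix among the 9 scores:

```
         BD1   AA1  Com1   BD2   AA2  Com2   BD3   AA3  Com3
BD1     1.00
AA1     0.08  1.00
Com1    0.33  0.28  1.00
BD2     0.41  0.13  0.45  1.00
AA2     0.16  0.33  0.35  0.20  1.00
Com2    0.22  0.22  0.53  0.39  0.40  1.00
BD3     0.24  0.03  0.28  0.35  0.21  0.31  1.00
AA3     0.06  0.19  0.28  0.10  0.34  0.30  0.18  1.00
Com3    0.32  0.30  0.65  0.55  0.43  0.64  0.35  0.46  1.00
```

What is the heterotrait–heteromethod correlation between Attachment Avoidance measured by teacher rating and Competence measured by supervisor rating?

0.43

Different traits and methods: r(AA2, Com3) = 0.43.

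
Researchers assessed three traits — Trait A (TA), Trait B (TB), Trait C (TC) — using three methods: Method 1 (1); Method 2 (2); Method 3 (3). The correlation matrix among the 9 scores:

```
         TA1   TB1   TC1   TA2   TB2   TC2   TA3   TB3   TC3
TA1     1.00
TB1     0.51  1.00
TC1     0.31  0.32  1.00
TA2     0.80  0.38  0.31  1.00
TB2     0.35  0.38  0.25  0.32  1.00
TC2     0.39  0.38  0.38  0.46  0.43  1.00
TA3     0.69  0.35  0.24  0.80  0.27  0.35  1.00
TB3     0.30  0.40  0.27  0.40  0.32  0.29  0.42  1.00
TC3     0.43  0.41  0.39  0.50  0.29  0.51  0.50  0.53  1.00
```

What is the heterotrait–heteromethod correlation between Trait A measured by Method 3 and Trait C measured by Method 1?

Different traits and methods: r(TA3, TC1) = 0.24.

0.24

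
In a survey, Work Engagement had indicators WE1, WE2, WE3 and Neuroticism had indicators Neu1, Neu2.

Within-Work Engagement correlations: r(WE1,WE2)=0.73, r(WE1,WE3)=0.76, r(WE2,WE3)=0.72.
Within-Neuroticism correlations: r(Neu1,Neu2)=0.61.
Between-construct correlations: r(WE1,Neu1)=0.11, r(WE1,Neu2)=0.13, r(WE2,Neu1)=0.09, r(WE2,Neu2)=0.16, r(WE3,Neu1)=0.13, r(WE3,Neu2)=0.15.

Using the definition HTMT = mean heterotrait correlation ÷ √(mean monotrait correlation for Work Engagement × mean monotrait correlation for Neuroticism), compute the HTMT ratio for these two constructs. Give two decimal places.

Mean between = 0.77/6 = 0.1283.
Mean within-WE = 2.21/3 = 0.7367; mean within-Neu = 0.61/1 = 0.6100.
Geometric mean = √(0.7367 × 0.6100) = 0.6704.
HTMT = 0.1283 / 0.6704 = 0.19.

0.19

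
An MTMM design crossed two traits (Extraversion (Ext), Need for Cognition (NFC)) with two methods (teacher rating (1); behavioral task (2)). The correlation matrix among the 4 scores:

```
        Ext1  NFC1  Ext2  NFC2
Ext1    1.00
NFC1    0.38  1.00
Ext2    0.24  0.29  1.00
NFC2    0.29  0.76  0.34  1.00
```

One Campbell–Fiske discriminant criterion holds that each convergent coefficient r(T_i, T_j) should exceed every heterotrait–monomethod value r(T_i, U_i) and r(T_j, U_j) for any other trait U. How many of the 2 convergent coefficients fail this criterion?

Checking each validity diagonal entry against its comparison values:
Ext (methods 1·2): 0.24 vs {0.38, 0.34} → fail.
NFC (methods 1·2): 0.76 vs {0.38, 0.34} → pass.
1 of 2 fail.

1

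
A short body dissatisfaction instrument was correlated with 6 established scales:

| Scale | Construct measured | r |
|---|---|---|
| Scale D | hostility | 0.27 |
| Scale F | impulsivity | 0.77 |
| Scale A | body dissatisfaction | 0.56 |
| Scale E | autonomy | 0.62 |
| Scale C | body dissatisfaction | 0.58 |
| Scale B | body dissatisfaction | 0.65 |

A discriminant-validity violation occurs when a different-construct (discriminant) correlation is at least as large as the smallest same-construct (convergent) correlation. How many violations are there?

Convergent (same construct = body dissatisfaction): Scale A, Scale C, Scale B.
Smallest convergent = 0.56. Discriminant values: 0.27, 0.77, 0.62; count ≥ 0.56 → 2.

2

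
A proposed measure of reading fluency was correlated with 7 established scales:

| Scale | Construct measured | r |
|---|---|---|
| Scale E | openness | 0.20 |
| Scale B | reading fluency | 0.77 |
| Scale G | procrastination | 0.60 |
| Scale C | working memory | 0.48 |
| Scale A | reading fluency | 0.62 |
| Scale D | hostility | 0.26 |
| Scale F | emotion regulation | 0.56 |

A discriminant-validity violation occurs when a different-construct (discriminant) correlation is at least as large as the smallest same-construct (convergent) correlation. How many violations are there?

Convergent (same construct = reading fluency): Scale B, Scale A.
Smallest convergent = 0.62. Discriminant values: 0.20, 0.60, 0.48, 0.26, 0.56; count ≥ 0.62 → 0.

0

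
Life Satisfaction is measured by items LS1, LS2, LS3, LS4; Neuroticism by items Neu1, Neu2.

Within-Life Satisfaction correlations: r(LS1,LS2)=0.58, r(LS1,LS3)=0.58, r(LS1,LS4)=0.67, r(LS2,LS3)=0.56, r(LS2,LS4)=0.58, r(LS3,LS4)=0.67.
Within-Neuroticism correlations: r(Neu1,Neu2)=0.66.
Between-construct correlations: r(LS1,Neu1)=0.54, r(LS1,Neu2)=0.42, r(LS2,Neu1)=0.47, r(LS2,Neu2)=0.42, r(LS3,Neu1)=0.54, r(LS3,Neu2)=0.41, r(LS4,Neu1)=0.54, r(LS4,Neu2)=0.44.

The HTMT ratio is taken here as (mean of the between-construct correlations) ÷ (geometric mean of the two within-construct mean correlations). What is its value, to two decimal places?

Mean between = 3.78/8 = 0.4725.
Mean within-LS = 3.64/6 = 0.6067; mean within-Neu = 0.66/1 = 0.6600.
Geometric mean = √(0.6067 × 0.6600) = 0.6328.
HTMT = 0.4725 / 0.6328 = 0.75.

0.75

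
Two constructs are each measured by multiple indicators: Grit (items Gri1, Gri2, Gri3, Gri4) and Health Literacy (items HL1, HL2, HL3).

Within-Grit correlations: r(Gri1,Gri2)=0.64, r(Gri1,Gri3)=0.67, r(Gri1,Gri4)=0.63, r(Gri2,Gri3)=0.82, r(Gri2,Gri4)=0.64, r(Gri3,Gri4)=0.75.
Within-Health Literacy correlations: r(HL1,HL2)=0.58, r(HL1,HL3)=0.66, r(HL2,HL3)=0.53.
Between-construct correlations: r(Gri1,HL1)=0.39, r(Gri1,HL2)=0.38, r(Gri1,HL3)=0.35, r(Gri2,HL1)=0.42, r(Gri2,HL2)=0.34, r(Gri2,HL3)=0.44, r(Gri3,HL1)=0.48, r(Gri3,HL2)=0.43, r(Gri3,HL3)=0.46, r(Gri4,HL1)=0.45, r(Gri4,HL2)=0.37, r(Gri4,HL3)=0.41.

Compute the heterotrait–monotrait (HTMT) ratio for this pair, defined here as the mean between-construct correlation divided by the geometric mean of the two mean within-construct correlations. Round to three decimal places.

0.642

Mean heterotrait r = 4.92/12 = 0.4100.
Mean within-Gri = 4.15/6 = 0.6917; mean within-HL = 1.77/3 = 0.5900.
Geometric mean = √(0.6917 × 0.5900) = 0.6388.
HTMT = 0.4100 / 0.6388 = 0.642.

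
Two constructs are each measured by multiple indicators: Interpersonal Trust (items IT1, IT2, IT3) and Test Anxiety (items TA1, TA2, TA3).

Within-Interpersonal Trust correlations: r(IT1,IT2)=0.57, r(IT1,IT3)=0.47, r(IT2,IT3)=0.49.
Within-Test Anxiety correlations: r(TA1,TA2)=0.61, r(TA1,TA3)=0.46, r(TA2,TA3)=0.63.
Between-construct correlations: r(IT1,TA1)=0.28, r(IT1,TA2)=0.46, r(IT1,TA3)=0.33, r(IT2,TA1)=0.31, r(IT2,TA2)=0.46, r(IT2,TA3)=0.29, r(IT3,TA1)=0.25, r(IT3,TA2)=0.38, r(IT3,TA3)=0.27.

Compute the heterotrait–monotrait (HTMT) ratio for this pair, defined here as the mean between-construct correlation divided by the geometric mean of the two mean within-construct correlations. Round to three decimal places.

0.626

Between-construct mean = 3.03/9 = 0.3367.
Mean within-IT = 1.53/3 = 0.5100; mean within-TA = 1.70/3 = 0.5667.
Geometric mean = √(0.5100 × 0.5667) = 0.5376.
HTMT = 0.3367 / 0.5376 = 0.626.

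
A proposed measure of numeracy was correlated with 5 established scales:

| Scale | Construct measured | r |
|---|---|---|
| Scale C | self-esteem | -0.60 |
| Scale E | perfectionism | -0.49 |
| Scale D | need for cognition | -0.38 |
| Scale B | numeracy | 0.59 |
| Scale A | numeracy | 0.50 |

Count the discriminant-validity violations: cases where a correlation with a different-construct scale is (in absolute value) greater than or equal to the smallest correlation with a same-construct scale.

Convergent (same construct = numeracy): Scale B, Scale A.
Smallest convergent = 0.50. Discriminant |r|: 0.60, 0.49, 0.38; count ≥ 0.50 → 1.

1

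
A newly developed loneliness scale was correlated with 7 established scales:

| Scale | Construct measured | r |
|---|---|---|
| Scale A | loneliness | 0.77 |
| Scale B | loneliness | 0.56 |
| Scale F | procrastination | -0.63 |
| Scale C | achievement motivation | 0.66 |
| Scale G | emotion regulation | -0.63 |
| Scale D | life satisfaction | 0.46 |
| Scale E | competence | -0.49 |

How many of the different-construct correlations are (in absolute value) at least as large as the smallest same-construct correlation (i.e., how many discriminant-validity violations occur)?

3

Convergent (same construct = loneliness): Scale A, Scale B.
Smallest convergent = 0.56. Discriminant |r|: 0.63, 0.66, 0.63, 0.46, 0.49; count ≥ 0.56 → 3.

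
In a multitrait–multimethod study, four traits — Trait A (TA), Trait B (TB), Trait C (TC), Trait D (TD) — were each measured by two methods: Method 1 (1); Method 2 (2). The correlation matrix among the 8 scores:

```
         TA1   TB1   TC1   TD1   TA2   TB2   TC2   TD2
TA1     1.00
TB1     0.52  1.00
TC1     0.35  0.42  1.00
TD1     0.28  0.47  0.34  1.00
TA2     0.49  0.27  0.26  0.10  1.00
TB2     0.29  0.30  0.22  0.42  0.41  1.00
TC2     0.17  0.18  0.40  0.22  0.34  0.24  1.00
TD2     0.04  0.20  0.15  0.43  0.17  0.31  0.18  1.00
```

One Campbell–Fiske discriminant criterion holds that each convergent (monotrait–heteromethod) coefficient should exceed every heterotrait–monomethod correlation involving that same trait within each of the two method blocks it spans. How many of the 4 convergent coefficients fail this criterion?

4

Checking each validity diagonal entry against its comparison values:
TA (methods 1·2): 0.49 vs {0.52, 0.41, 0.35, 0.34, 0.28, 0.17} → fail.
TB (methods 1·2): 0.30 vs {0.52, 0.41, 0.42, 0.24, 0.47, 0.31} → fail.
TC (methods 1·2): 0.40 vs {0.35, 0.34, 0.42, 0.24, 0.34, 0.18} → fail.
TD (methods 1·2): 0.43 vs {0.28, 0.17, 0.47, 0.31, 0.34, 0.18} → fail.
4 of 4 fail.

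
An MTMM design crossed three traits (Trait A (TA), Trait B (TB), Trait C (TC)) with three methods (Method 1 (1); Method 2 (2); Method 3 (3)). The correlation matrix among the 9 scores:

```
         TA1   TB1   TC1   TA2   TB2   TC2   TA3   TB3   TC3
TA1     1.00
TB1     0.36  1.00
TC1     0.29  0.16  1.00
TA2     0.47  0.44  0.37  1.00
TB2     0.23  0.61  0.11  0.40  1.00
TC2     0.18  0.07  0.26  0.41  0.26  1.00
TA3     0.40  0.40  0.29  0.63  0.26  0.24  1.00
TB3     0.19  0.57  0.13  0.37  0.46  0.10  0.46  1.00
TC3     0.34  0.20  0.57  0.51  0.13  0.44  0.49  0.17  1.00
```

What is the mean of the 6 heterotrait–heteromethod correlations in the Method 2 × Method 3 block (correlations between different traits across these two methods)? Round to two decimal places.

0.27

HTHM values (method 2 × method 3): 0.37, 0.51, 0.26, 0.13, 0.24, 0.10; mean = 1.61/6 = 0.27.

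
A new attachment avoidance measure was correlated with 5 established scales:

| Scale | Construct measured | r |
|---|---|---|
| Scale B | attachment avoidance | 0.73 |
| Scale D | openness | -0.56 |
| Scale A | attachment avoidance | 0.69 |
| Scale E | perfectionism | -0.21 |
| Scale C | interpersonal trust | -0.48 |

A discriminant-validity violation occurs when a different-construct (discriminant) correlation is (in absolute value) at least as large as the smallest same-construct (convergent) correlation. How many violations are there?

0

Convergent (same construct = attachment avoidance): Scale B, Scale A.
Smallest convergent = 0.69. Discriminant |r|: 0.56, 0.21, 0.48; count ≥ 0.69 → 0.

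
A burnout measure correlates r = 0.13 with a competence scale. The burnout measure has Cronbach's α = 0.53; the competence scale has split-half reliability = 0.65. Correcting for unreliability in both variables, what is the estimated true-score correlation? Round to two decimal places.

r_true = r_obs / √(r_xx · r_yy) = 0.13 / √(0.53 × 0.65) = 0.13 / √0.3445 = 0.13 / 0.5869 ≈ 0.22.

0.22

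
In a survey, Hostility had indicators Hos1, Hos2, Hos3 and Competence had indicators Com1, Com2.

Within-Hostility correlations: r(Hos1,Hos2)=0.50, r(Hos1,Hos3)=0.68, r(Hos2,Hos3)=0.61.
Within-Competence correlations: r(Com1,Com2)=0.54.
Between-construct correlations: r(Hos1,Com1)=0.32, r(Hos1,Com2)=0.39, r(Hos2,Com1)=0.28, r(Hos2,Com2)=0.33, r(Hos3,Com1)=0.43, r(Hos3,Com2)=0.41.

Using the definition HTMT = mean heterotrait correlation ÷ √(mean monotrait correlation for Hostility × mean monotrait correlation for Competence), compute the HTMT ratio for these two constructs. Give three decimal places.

Mean between = 2.16/6 = 0.3600.
Mean within-Hos = 1.79/3 = 0.5967; mean within-Com = 0.54/1 = 0.5400.
Geometric mean = √(0.5967 × 0.5400) = 0.5676.
HTMT = 0.3600 / 0.5676 = 0.634.

0.634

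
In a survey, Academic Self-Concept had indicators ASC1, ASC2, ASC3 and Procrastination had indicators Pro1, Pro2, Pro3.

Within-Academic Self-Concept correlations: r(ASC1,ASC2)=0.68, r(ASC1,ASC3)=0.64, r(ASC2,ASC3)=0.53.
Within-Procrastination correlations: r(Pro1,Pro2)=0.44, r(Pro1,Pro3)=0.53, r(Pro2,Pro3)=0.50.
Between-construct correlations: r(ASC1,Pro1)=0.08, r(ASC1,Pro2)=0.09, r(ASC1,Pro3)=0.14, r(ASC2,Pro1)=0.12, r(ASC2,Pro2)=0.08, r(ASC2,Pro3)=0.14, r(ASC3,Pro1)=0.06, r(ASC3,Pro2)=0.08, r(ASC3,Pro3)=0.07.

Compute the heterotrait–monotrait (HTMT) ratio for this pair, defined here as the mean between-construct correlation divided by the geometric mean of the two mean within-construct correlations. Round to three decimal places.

0.174

Mean between = 0.86/9 = 0.0956.
Mean within-ASC = 1.85/3 = 0.6167; mean within-Pro = 1.47/3 = 0.4900.
Geometric mean = √(0.6167 × 0.4900) = 0.5497.
HTMT = 0.0956 / 0.5497 = 0.174.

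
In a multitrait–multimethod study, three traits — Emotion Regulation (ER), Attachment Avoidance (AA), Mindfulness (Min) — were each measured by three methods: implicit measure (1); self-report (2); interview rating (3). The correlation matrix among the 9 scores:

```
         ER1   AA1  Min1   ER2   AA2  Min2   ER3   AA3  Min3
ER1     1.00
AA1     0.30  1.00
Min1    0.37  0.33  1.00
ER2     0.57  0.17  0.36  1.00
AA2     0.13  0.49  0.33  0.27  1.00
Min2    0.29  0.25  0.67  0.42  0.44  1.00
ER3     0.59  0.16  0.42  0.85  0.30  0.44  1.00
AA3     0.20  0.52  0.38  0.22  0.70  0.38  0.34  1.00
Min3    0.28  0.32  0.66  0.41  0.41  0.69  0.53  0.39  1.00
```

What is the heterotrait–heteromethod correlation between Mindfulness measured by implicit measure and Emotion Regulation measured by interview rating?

0.42

Different traits and methods: r(Min1, ER3) = 0.42.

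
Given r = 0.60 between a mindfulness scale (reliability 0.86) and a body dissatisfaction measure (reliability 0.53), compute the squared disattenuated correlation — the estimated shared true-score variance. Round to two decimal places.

0.79

Disattenuated r = 0.60 / √(0.86 × 0.53) = 0.60 / 0.6751 = 0.8888.
Shared true-score variance = 0.8888² = 0.7900 ≈ 0.79.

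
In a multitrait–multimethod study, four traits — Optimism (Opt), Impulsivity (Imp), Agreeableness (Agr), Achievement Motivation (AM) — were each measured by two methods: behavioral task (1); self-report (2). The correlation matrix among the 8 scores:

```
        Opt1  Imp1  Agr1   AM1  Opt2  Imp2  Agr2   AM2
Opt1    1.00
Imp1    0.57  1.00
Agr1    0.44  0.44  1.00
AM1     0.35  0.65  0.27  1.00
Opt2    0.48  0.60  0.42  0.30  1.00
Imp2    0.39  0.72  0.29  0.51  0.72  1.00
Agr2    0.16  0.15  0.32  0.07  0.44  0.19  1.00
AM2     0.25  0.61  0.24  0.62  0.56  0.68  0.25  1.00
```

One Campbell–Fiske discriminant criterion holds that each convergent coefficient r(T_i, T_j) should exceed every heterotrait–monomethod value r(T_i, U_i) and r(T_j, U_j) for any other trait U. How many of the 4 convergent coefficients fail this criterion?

4

Convergent coefficients and their comparison sets:
Opt (methods 1·2): 0.48 vs {0.57, 0.72, 0.44, 0.44, 0.35, 0.56} → fail.
Imp (methods 1·2): 0.72 vs {0.57, 0.72, 0.44, 0.19, 0.65, 0.68} → fail.
Agr (methods 1·2): 0.32 vs {0.44, 0.44, 0.44, 0.19, 0.27, 0.25} → fail.
AM (methods 1·2): 0.62 vs {0.35, 0.56, 0.65, 0.68, 0.27, 0.25} → fail.
4 of 4 fail.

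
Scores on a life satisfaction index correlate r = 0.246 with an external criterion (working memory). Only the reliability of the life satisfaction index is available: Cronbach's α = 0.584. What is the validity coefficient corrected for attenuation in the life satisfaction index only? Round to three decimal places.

Single correction: r_c = r_obs / √r_xx = 0.246 / √0.584 = 0.246 / 0.7642 ≈ 0.322.

0.322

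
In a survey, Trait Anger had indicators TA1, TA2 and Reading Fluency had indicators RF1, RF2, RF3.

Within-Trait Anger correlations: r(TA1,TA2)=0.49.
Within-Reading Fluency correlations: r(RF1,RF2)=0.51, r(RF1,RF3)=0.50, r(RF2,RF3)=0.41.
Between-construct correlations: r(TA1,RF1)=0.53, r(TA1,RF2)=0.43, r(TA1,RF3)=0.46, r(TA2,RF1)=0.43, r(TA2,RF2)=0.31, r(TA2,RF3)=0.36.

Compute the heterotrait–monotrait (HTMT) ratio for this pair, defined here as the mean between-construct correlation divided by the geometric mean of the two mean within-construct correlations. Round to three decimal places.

Between-construct mean = 2.52/6 = 0.4200.
Mean within-TA = 0.49/1 = 0.4900; mean within-RF = 1.42/3 = 0.4733.
Geometric mean = √(0.4900 × 0.4733) = 0.4816.
HTMT = 0.4200 / 0.4816 = 0.872.

0.872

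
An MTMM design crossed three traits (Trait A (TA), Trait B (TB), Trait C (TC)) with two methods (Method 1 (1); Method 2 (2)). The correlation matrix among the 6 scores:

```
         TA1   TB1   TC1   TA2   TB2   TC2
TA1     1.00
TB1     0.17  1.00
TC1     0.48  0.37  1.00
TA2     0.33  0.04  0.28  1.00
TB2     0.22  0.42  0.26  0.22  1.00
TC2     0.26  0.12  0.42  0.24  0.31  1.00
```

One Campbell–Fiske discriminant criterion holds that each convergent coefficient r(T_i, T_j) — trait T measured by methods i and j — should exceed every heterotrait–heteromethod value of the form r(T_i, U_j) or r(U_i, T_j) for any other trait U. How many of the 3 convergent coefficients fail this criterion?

0

Convergent coefficients and their comparison sets:
TA (methods 1·2): 0.33 vs {0.22, 0.04, 0.26, 0.28} → pass.
TB (methods 1·2): 0.42 vs {0.04, 0.22, 0.12, 0.26} → pass.
TC (methods 1·2): 0.42 vs {0.28, 0.26, 0.26, 0.12} → pass.
0 of 3 fail.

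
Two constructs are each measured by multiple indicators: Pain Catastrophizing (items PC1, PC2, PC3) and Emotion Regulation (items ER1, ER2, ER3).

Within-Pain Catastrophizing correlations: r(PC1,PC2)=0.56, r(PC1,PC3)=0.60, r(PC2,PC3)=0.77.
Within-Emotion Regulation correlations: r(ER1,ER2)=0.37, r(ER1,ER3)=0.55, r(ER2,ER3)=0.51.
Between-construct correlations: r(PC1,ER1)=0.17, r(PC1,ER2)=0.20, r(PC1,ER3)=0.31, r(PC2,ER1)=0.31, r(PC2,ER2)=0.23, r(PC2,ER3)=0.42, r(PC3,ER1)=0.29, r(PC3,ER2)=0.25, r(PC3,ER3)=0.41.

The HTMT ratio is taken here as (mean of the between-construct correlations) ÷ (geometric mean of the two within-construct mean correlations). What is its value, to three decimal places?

Mean heterotrait r = 2.59/9 = 0.2878.
Mean within-PC = 1.93/3 = 0.6433; mean within-ER = 1.43/3 = 0.4767.
Geometric mean = √(0.6433 × 0.4767) = 0.5538.
HTMT = 0.2878 / 0.5538 = 0.520.

0.520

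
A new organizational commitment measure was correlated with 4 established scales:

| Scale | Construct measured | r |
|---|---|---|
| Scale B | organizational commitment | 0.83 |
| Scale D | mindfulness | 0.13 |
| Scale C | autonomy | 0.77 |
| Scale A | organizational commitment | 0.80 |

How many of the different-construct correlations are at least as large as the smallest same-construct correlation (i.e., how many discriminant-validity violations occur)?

0

Convergent (same construct = organizational commitment): Scale B, Scale A.
Smallest convergent = 0.80. Discriminant values: 0.13, 0.77; count ≥ 0.80 → 0.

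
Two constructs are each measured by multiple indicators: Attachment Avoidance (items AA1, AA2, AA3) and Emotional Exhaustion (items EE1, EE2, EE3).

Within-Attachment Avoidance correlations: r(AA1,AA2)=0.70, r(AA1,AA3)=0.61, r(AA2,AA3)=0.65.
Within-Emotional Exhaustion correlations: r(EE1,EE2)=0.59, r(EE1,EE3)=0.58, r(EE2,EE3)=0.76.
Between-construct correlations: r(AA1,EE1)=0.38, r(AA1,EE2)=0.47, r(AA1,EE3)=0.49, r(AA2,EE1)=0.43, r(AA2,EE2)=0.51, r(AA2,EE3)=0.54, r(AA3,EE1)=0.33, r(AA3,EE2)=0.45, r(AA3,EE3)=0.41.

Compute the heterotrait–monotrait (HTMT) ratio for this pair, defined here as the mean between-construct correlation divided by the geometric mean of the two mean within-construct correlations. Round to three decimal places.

Between-construct mean = 4.01/9 = 0.4456.
Mean within-AA = 1.96/3 = 0.6533; mean within-EE = 1.93/3 = 0.6433.
Geometric mean = √(0.6533 × 0.6433) = 0.6483.
HTMT = 0.4456 / 0.6483 = 0.687.

0.687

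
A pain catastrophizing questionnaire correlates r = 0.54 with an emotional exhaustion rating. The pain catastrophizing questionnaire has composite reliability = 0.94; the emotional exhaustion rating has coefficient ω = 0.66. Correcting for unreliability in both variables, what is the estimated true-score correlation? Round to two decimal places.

0.69

r_true = r_obs / √(r_xx · r_yy) = 0.54 / √(0.94 × 0.66) = 0.54 / √0.6204 = 0.54 / 0.7877 ≈ 0.69.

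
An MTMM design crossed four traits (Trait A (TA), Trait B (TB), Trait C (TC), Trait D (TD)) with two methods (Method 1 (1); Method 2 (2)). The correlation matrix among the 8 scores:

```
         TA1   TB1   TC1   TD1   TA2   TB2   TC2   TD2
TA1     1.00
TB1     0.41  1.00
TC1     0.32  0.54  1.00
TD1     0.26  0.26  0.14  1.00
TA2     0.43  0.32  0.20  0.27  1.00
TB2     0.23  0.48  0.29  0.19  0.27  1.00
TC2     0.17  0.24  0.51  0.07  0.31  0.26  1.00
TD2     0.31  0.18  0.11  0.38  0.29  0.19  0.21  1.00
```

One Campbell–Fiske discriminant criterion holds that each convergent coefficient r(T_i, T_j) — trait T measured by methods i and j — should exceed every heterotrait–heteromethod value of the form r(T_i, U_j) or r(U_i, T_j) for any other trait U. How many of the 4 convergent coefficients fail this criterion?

0

Each convergent coefficient versus the relevant comparison correlations:
TA (methods 1·2): 0.43 vs {0.23, 0.32, 0.17, 0.20, 0.31, 0.27} → pass.
TB (methods 1·2): 0.48 vs {0.32, 0.23, 0.24, 0.29, 0.18, 0.19} → pass.
TC (methods 1·2): 0.51 vs {0.20, 0.17, 0.29, 0.24, 0.11, 0.07} → pass.
TD (methods 1·2): 0.38 vs {0.27, 0.31, 0.19, 0.18, 0.07, 0.11} → pass.
0 of 4 fail.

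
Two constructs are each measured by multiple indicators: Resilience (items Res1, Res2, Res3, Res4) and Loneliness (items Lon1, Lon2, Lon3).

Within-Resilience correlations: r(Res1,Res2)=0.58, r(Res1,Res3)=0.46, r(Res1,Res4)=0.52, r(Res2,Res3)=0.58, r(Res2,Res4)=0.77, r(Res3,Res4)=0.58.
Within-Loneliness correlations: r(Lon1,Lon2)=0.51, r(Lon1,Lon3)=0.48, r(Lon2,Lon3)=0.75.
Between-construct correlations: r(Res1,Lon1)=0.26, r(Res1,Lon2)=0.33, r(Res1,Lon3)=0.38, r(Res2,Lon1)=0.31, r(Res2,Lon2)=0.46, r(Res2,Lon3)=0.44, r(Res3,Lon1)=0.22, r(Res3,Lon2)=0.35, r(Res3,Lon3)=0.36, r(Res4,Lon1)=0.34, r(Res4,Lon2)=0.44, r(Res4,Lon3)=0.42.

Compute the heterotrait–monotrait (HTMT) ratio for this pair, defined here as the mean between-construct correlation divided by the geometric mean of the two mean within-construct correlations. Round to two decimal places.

0.62

Mean heterotrait r = 4.31/12 = 0.3592.
Mean within-Res = 3.49/6 = 0.5817; mean within-Lon = 1.74/3 = 0.5800.
Geometric mean = √(0.5817 × 0.5800) = 0.5808.
HTMT = 0.3592 / 0.5808 = 0.62.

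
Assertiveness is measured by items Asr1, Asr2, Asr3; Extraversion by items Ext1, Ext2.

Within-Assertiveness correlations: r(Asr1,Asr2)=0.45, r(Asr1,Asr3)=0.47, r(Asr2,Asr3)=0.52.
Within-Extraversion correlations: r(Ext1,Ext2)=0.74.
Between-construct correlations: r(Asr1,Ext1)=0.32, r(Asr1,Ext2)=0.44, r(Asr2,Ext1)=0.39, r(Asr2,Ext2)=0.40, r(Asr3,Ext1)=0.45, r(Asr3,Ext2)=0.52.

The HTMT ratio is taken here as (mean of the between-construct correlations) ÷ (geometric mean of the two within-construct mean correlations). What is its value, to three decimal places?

0.705

Mean heterotrait r = 2.52/6 = 0.4200.
Mean within-Asr = 1.44/3 = 0.4800; mean within-Ext = 0.74/1 = 0.7400.
Geometric mean = √(0.4800 × 0.7400) = 0.5960.
HTMT = 0.4200 / 0.5960 = 0.705.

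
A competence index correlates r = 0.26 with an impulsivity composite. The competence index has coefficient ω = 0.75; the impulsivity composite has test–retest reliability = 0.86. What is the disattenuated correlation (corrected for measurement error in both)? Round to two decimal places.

0.32

r_true = r_obs / √(r_xx · r_yy) = 0.26 / √(0.75 × 0.86) = 0.26 / √0.6450 = 0.26 / 0.8031 ≈ 0.32.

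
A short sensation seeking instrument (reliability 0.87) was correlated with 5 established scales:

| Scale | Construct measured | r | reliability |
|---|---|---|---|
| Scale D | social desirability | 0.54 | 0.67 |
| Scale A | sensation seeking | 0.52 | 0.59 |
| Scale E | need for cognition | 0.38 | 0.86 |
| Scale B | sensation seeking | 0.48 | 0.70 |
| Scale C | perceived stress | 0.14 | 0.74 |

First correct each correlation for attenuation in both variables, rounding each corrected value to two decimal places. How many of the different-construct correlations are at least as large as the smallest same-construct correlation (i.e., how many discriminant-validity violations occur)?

Disattenuated r (r / √(r_scale · r_new)):
  Scale D (disc): 0.54 / √(0.67·0.87) = 0.71
  Scale A (conv): 0.52 / √(0.59·0.87) = 0.73
  Scale E (disc): 0.38 / √(0.86·0.87) = 0.44
  Scale B (conv): 0.48 / √(0.70·0.87) = 0.62
  Scale C (disc): 0.14 / √(0.74·0.87) = 0.17
Smallest convergent = 0.62. Discriminant values: 0.71, 0.44, 0.17; count ≥ 0.62 → 1.

1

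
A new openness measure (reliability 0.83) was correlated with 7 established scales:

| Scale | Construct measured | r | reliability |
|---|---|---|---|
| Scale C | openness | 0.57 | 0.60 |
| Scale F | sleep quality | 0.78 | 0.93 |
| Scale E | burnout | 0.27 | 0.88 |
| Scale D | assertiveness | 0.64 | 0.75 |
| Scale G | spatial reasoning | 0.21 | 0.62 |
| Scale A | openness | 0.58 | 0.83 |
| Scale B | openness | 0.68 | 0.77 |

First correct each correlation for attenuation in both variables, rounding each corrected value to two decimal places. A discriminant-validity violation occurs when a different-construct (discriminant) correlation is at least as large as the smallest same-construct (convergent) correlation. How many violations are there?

Disattenuated r (r / √(r_scale · r_new)):
  Scale C (conv): 0.57 / √(0.60·0.83) = 0.81
  Scale F (disc): 0.78 / √(0.93·0.83) = 0.89
  Scale E (disc): 0.27 / √(0.88·0.83) = 0.32
  Scale D (disc): 0.64 / √(0.75·0.83) = 0.81
  Scale G (disc): 0.21 / √(0.62·0.83) = 0.29
  Scale A (conv): 0.58 / √(0.83·0.83) = 0.70
  Scale B (conv): 0.68 / √(0.77·0.83) = 0.85
Smallest convergent = 0.70. Discriminant values: 0.89, 0.32, 0.81, 0.29; count ≥ 0.70 → 2.

2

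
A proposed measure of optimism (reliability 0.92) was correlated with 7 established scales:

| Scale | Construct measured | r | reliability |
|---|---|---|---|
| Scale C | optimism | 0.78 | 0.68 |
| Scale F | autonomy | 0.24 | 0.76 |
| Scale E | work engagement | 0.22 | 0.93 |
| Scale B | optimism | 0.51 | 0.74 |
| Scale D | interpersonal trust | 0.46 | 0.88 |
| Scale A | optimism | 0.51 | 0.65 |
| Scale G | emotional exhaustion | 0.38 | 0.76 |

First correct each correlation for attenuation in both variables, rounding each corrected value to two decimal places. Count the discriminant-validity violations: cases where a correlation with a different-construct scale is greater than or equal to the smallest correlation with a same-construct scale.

Disattenuated r (r / √(r_scale · r_new)):
  Scale C (conv): 0.78 / √(0.68·0.92) = 0.99
  Scale F (disc): 0.24 / √(0.76·0.92) = 0.29
  Scale E (disc): 0.22 / √(0.93·0.92) = 0.24
  Scale B (conv): 0.51 / √(0.74·0.92) = 0.62
  Scale D (disc): 0.46 / √(0.88·0.92) = 0.51
  Scale A (conv): 0.51 / √(0.65·0.92) = 0.66
  Scale G (disc): 0.38 / √(0.76·0.92) = 0.45
Smallest convergent = 0.62. Discriminant values: 0.29, 0.24, 0.51, 0.45; count ≥ 0.62 → 0.

0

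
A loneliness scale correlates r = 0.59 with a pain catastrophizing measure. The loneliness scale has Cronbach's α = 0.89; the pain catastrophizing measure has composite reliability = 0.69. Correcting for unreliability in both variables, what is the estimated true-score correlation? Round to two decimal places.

0.75

r_true = r_obs / √(r_xx · r_yy) = 0.59 / √(0.89 × 0.69) = 0.59 / √0.6141 = 0.59 / 0.7836 ≈ 0.75.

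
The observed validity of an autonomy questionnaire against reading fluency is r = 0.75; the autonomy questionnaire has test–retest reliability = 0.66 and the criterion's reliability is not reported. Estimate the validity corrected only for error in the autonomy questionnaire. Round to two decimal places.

0.92

Single correction: r_c = r_obs / √r_xx = 0.75 / √0.66 = 0.75 / 0.8124 ≈ 0.92.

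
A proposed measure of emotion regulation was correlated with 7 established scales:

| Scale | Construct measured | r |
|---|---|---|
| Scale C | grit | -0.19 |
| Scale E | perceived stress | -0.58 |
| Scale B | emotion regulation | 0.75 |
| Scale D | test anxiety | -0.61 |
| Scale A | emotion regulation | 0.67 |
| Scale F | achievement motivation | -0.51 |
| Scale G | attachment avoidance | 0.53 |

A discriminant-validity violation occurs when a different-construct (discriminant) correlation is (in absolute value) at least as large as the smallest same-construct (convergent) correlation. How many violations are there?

0

Convergent (same construct = emotion regulation): Scale B, Scale A.
Smallest convergent = 0.67. Discriminant |r|: 0.19, 0.58, 0.61, 0.51, 0.53; count ≥ 0.67 → 0.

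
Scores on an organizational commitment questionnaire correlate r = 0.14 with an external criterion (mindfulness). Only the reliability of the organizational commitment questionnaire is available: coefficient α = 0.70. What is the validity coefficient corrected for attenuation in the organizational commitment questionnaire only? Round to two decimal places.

Single correction: r_c = r_obs / √r_xx = 0.14 / √0.70 = 0.14 / 0.8367 ≈ 0.17.

0.17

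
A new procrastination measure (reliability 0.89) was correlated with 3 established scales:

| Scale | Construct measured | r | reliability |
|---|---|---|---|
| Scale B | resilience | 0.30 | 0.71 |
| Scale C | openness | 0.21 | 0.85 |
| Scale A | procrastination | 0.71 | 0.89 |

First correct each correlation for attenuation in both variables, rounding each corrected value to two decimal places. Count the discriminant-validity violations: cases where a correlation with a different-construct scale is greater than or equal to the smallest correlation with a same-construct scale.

0

Disattenuated r (r / √(r_scale · r_new)):
  Scale B (disc): 0.30 / √(0.71·0.89) = 0.38
  Scale C (disc): 0.21 / √(0.85·0.89) = 0.24
  Scale A (conv): 0.71 / √(0.89·0.89) = 0.80
Smallest convergent = 0.80. Discriminant values: 0.38, 0.24; count ≥ 0.80 → 0.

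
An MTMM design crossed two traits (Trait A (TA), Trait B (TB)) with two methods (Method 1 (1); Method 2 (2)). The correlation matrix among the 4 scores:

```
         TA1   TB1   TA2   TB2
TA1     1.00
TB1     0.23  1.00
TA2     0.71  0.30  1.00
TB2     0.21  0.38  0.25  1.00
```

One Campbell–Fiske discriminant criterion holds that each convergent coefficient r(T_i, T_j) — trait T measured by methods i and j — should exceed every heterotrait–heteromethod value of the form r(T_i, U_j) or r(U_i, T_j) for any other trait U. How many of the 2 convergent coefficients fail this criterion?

Checking each validity diagonal entry against its comparison values:
TA (methods 1·2): 0.71 vs {0.21, 0.30} → pass.
TB (methods 1·2): 0.38 vs {0.30, 0.21} → pass.
0 of 2 fail.

0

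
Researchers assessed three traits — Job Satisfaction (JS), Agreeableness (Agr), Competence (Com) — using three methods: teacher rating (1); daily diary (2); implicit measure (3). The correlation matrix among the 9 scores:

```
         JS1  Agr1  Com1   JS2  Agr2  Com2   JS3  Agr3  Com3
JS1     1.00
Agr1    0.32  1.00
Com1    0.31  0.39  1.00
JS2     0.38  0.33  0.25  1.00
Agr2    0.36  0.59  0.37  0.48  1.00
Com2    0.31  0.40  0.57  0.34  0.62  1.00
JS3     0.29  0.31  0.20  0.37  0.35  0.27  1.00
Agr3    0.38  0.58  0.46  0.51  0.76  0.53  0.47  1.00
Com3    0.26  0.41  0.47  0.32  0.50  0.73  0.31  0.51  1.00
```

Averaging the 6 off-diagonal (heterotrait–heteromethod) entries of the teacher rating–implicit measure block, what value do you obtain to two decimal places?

HTHM values (method 1 × method 3): 0.38, 0.26, 0.31, 0.41, 0.20, 0.46; mean = 2.02/6 = 0.34.

0.34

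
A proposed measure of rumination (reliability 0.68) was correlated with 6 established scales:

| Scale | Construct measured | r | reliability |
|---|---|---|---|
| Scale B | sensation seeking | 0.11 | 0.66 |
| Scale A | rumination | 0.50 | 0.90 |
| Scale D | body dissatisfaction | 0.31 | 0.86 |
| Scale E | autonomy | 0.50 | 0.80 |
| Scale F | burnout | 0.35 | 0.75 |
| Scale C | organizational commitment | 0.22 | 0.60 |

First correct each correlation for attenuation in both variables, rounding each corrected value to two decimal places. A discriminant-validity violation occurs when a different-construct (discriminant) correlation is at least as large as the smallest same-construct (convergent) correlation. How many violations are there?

Disattenuated r (r / √(r_scale · r_new)):
  Scale B (disc): 0.11 / √(0.66·0.68) = 0.16
  Scale A (conv): 0.50 / √(0.90·0.68) = 0.64
  Scale D (disc): 0.31 / √(0.86·0.68) = 0.41
  Scale E (disc): 0.50 / √(0.80·0.68) = 0.68
  Scale F (disc): 0.35 / √(0.75·0.68) = 0.49
  Scale C (disc): 0.22 / √(0.60·0.68) = 0.34
Smallest convergent = 0.64. Discriminant values: 0.16, 0.41, 0.68, 0.49, 0.34; count ≥ 0.64 → 1.

1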